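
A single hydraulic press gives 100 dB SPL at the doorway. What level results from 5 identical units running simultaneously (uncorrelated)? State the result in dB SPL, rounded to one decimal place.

L_total = L₁ + 10·log₁₀ N for N identical incoherent sources.
L_total = 100 + 10·log₁₀(5) = 100 + 6.990 = 106.99 dB SPL.

107.0 dB SPL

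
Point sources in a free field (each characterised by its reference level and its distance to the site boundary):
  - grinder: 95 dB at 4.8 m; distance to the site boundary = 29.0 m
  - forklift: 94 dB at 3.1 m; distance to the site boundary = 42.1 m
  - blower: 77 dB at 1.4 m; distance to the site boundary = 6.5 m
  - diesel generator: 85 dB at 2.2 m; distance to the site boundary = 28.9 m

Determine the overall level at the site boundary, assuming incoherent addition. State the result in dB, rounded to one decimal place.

Apply inverse-square spreading to bring every level to the receiver, then sum 10^(L/10).
grinder: 95 − 20·log₁₀(29.0/4.8) = 95 − 15.62 = 79.38 dB.
forklift: 94 − 20·log₁₀(42.1/3.1) = 94 − 22.66 = 71.34 dB.
blower: 77 − 20·log₁₀(6.5/1.4) = 77 − 13.34 = 63.66 dB.
diesel generator: 85 − 20·log₁₀(28.9/2.2) = 85 − 22.37 = 62.63 dB.
Σ 10^(L/10) = 1.044e+08 → L_total = 10·log₁₀(1.044e+08) = 80.19 dB.

80.2 dB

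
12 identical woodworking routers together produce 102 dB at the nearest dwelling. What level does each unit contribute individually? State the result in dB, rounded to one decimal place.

12 equal contributions raise the level by 10·log₁₀ 12 = 10.792 dB, so each unit alone gives 102 − 10.792.

91.2 dB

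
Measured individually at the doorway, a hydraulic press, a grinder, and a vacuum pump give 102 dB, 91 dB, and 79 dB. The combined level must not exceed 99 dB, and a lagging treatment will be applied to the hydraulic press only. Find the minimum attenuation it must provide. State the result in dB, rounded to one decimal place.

3.8 dB

Fixed contribution from the other sources: Σ 10^(L/10) = 10^(91/10) + 10^(79/10) = 1.338e+09 (91.27 dB).
To meet 99 dB overall, the treated hydraulic press may contribute at most 10^(99/10) − 1.338e+09 = 6.605e+09, i.e. 98.20 dB.
So the hydraulic press must be reduced from 102 to 98.20 dB: IL = 3.80 dB.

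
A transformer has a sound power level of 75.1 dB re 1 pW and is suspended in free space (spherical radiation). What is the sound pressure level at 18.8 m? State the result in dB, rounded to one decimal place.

Free-field spherical radiation: L_p = L_w − 10·log₁₀(4π·r²), r = 18.8 m.
4π·r² = 4441 m², 10·log₁₀ of that is 36.475 dB.
L_p = 75.1 − 36.475 = 38.62 dB.

38.6 dB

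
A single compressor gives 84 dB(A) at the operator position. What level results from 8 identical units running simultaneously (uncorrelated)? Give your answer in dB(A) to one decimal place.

93.0 dB(A)

N identical incoherent sources raise the level by 10·log₁₀ N.
L_total = 84 + 10·log₁₀(8) = 84 + 9.031 = 93.03 dB(A).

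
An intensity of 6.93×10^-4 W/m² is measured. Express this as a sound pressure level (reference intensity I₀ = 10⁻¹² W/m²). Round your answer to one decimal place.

L = 10·log₁₀(I/I₀) = 10·log₁₀(6.93×10^-4/10⁻¹²) = 10·log₁₀(6.93×10^8).
L = 10·(0.8407 + 8) = 88.41 dB.

88.4 dB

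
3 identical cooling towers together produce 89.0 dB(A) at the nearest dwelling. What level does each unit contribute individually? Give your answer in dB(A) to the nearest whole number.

84 dB(A)

Dividing the total intensity by 3 lowers the level by 10·log₁₀ 3 = 4.771 dB: L₁ = 89.0 − 4.771.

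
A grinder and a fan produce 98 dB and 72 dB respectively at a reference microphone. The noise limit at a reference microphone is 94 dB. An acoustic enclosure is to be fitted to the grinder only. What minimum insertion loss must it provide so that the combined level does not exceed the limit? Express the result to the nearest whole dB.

4 dB

Everything except the grinder sums to 10^(72/10) = 1.585e+07 in linear terms, 72.00 dB.
The limit corresponds to 10^(94/10) = 2.512e+09; subtracting the fixed part leaves 2.496e+09 for the grinder, i.e. 93.97 dB.
So the grinder must be reduced from 98 to 93.97 dB: IL = 4.03 dB.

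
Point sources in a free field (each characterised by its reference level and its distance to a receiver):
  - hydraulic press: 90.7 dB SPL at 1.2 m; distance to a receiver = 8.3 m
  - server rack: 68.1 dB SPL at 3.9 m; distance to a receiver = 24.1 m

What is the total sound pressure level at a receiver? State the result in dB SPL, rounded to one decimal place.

First find each source's level at the receiver (point-source: −20·log₁₀(r/r_ref)), then combine on an intensity basis.
hydraulic press: 90.7 − 20·log₁₀(8.3/1.2) = 90.7 − 16.80 = 73.90 dB SPL.
server rack: 68.1 − 20·log₁₀(24.1/3.9) = 68.1 − 15.82 = 52.28 dB SPL.
Σ 10^(L/10) = 2.473e+07 → L_total = 10·log₁₀(2.473e+07) = 73.93 dB SPL.

73.9 dB SPL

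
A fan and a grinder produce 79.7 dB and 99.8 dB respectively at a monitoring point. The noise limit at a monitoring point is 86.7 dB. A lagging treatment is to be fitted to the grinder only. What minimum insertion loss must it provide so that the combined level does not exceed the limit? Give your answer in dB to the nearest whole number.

Everything except the grinder sums to 10^(79.7/10) = 9.333e+07 in linear terms, 79.70 dB.
To meet 86.7 dB overall, the treated grinder may contribute at most 10^(86.7/10) − 9.333e+07 = 3.744e+08, i.e. 85.73 dB.
Required insertion loss = 99.8 − 85.73 = 14.07 dB.

14 dB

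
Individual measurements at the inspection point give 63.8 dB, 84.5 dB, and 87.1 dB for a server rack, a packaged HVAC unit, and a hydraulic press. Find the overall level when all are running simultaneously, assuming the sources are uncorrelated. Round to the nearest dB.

For uncorrelated sources the intensities add, so convert each level to linear form, sum, and take 10·log₁₀ of the total.
Σ 10^(L/10) = 10^(63.8/10) + 10^(84.5/10) + 10^(87.1/10) = 7.971e+08.
L_total = 10·log₁₀(7.971e+08) = 89.02 dB.

89 dB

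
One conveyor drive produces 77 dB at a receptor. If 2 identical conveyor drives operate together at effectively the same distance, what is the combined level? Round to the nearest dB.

80 dB

N identical incoherent sources raise the level by 10·log₁₀ N.
L_total = 77 + 10·log₁₀(2) = 77 + 3.010 = 80.01 dB.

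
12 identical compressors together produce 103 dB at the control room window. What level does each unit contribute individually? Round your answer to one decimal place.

12 equal contributions raise the level by 10·log₁₀ 12 = 10.792 dB, so each unit alone gives 103 − 10.792.

92.2 dB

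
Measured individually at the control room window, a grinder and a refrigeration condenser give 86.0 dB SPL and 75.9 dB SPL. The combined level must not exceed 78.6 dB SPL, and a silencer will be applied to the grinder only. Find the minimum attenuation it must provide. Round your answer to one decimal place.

The untreated sources together contribute 10^(75.9/10) = 3.890e+07, i.e. 75.90 dB SPL.
The limit corresponds to 10^(78.6/10) = 7.244e+07; subtracting the fixed part leaves 3.354e+07 for the grinder, i.e. 75.26 dB SPL.
So the grinder must be reduced from 86.0 to 75.26 dB SPL: IL = 10.74 dB.

10.7 dB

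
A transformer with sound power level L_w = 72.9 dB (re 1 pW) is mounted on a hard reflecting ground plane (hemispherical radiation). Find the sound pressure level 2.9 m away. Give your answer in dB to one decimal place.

55.7 dB

L_p = L_w − 10·log₁₀(2π·r²) with r = 2.9 m.
2π·r² = 52.84 m², 10·log₁₀ of that is 17.230 dB.
L_p = 72.9 − 17.230 = 55.67 dB.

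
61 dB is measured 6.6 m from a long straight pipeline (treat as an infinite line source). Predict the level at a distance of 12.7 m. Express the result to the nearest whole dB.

For a line source, L₂ = L₁ − 10·log₁₀(r₂/r₁).
L₂ = 61 − 10·log₁₀(12.7/6.6) = 61 − 2.843 = 58.16 dB.

58 dB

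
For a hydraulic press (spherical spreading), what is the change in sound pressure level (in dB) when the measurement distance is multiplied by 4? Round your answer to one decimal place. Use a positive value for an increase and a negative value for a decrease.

-12.0 dB

Point-source spreading: ΔL = −20·log₁₀(r₂/r₁).
ΔL = −20·log₁₀(4) = -12.04 dB.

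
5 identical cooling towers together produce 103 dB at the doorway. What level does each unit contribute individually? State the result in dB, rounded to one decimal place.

5 equal contributions raise the level by 10·log₁₀ 5 = 6.990 dB, so each unit alone gives 103 − 6.990.

96.0 dB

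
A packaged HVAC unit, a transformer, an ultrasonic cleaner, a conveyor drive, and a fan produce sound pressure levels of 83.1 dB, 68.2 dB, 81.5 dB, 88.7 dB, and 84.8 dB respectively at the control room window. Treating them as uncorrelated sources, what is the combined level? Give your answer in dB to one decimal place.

Incoherent sources combine by intensity addition: L_total = 10·log₁₀(Σ 10^(L_i/10)).
Σ 10^(L/10) = 10^(83.1/10) + 10^(68.2/10) + 10^(81.5/10) + 10^(88.7/10) + 10^(84.8/10) = 1.395e+09.
L_total = 10·log₁₀(1.395e+09) = 91.45 dB.

91.4 dB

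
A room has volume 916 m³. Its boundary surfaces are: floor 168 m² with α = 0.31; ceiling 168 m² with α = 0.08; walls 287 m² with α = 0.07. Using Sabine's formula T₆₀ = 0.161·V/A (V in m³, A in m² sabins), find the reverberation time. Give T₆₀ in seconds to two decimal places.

Summing Sᵢαᵢ: 168·0.31 + 168·0.08 + 287·0.07 = 85.61 m².
T₆₀ = 0.161·V/A = 0.161·916/85.61 = 1.723 s.

1.72 s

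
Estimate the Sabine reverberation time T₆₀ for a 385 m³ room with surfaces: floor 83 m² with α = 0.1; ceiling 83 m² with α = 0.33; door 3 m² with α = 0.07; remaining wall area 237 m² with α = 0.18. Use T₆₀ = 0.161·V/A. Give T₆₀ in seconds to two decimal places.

Total absorption A = 83·0.1 + 83·0.33 + 3·0.07 + 237·0.18 = 78.56 m² sabins.
T₆₀ = 0.161 × 385 / 78.56 = 0.789 s.

0.79 s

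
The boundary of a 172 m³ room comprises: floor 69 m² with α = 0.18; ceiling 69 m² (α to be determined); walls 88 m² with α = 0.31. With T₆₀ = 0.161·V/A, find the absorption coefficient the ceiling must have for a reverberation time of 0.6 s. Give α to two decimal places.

0.09

A = 0.161·V/T₆₀ = 0.161·172/0.6 = 46.15 m² sabins.
Absorption from the other surfaces = 69·0.18 + 88·0.31 = 39.70 m², so the ceiling must supply 6.45 m² over 69 m².
α = 6.45/69 = 0.094.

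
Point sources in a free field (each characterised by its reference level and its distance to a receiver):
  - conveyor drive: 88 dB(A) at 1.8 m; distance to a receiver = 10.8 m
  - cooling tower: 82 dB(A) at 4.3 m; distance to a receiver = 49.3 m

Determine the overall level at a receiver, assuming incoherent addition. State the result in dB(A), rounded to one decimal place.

72.7 dB(A)

Apply inverse-square spreading to bring every level to the receiver, then sum 10^(L/10).
conveyor drive: 88 − 20·log₁₀(10.8/1.8) = 88 − 15.56 = 72.44 dB(A).
cooling tower: 82 − 20·log₁₀(49.3/4.3) = 82 − 21.19 = 60.81 dB(A).
Σ 10^(L/10) = 1.873e+07 → L_total = 10·log₁₀(1.873e+07) = 72.73 dB(A).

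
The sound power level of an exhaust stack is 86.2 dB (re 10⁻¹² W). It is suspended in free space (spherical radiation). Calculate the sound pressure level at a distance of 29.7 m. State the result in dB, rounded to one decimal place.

The power spreads over a sphere of area 4π·r², so L_p = L_w − 10·log₁₀(4π·r²).
4π·r² = 1.108e+04 m², 10·log₁₀ of that is 40.447 dB.
L_p = 86.2 − 40.447 = 45.75 dB.

45.8 dB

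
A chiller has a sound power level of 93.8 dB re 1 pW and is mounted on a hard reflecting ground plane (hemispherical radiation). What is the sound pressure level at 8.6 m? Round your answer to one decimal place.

67.1 dB

The power spreads over a hemisphere of area 2π·r², so L_p = L_w − 10·log₁₀(2π·r²).
2π·r² = 464.7 m², 10·log₁₀ of that is 26.672 dB.
L_p = 93.8 − 26.672 = 67.13 dB.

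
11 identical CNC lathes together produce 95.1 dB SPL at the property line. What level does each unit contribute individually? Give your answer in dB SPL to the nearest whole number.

85 dB SPL

Dividing the total intensity by 11 lowers the level by 10·log₁₀ 11 = 10.414 dB: L₁ = 95.1 − 10.414.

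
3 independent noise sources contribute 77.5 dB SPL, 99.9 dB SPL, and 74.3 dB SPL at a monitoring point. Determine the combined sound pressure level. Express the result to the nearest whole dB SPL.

Incoherent sources combine by intensity addition: L_total = 10·log₁₀(Σ 10^(L_i/10)).
Σ 10^(L/10) = 10^(77.5/10) + 10^(99.9/10) + 10^(74.3/10) = 9.856e+09.
L_total = 10·log₁₀(9.856e+09) = 99.94 dB SPL.

100 dB SPL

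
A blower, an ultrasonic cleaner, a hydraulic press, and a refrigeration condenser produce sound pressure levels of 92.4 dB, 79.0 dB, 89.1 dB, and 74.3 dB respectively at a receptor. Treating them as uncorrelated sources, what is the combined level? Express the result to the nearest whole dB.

For uncorrelated sources the intensities add, so convert each level to linear form, sum, and take 10·log₁₀ of the total.
Σ 10^(L/10) = 10^(92.4/10) + 10^(79.0/10) + 10^(89.1/10) + 10^(74.3/10) = 2.657e+09.
L_total = 10·log₁₀(2.657e+09) = 94.24 dB.

94 dB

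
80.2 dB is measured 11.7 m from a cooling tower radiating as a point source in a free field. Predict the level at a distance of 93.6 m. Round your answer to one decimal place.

For a point source, L₂ = L₁ − 20·log₁₀(r₂/r₁).
L₂ = 80.2 − 20·log₁₀(93.6/11.7) = 80.2 − 18.062 = 62.14 dB.

62.1 dB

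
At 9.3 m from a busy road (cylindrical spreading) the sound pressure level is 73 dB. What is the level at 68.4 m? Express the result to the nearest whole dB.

For a line source, L₂ = L₁ − 10·log₁₀(r₂/r₁).
L₂ = 73 − 10·log₁₀(68.4/9.3) = 73 − 8.666 = 64.33 dB.

64 dB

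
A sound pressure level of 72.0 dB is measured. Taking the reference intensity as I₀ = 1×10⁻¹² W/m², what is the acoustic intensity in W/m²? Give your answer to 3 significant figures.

I = I₀·10^(L/10) = 10⁻¹² × 10^(72.0/10) = 10^(-4.800).

1.58e-05 W/m²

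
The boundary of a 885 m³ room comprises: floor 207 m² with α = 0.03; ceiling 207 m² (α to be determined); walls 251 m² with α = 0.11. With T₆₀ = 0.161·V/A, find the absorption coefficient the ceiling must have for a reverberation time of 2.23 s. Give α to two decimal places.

0.15

Required total absorption A = 0.161·885/2.23 = 63.89 m².
Absorption from the other surfaces = 207·0.03 + 251·0.11 = 33.82 m², so the ceiling must supply 30.07 m² over 207 m².
α = 30.07/207 = 0.145.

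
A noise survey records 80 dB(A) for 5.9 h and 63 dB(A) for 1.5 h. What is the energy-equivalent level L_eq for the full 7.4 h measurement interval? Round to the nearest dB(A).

The energy average is taken in the linear domain: L_eq = 10·log₁₀[(Σ tᵢ·10^(Lᵢ/10))/T], T = 7.4 h.
Σ tᵢ·10^(Lᵢ/10) = 5.9·10^(80/10) + 1.5·10^(63/10) = 5.930e+08.
L_eq = 10·log₁₀(5.930e+08/7.4) = 79.04 dB(A).

79 dB(A)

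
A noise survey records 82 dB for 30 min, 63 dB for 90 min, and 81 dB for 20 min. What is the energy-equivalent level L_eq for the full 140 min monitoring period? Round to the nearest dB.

The energy average is taken in the linear domain: L_eq = 10·log₁₀[(Σ tᵢ·10^(Lᵢ/10))/T], T = 140 min.
Σ tᵢ·10^(Lᵢ/10) = 30·10^(82/10) + 90·10^(63/10) + 20·10^(81/10) = 7.452e+09.
L_eq = 10·log₁₀(7.452e+09/140) = 77.26 dB.

77 dB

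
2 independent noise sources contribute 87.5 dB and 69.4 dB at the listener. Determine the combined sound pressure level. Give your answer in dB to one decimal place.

For uncorrelated sources the intensities add, so convert each level to linear form, sum, and take 10·log₁₀ of the total.
Σ 10^(L/10) = 10^(87.5/10) + 10^(69.4/10) = 5.711e+08.
L_total = 10·log₁₀(5.711e+08) = 87.57 dB.

87.6 dB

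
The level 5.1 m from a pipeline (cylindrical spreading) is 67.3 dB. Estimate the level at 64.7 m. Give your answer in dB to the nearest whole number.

56 dB

For a line source, L₂ = L₁ − 10·log₁₀(r₂/r₁).
L₂ = 67.3 − 10·log₁₀(64.7/5.1) = 67.3 − 11.033 = 56.27 dB.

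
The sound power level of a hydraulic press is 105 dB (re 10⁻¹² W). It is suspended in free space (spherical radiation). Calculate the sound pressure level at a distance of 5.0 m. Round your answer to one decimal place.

80.0 dB

The power spreads over a sphere of area 4π·r², so L_p = L_w − 10·log₁₀(4π·r²).
4π·r² = 314.2 m², 10·log₁₀ of that is 24.971 dB.
L_p = 105 − 24.971 = 80.03 dB.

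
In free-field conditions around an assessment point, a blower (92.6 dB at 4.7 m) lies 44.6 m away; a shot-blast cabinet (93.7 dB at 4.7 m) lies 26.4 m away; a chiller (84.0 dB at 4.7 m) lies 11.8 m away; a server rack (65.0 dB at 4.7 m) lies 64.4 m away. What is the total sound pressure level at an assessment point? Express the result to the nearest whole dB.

First find each source's level at the receiver (point-source: −20·log₁₀(r/r_ref)), then combine on an intensity basis.
blower: 92.6 − 20·log₁₀(44.6/4.7) = 92.6 − 19.54 = 73.06 dB.
shot-blast cabinet: 93.7 − 20·log₁₀(26.4/4.7) = 93.7 − 14.99 = 78.71 dB.
chiller: 84.0 − 20·log₁₀(11.8/4.7) = 84.0 − 8.00 = 76.00 dB.
server rack: 65.0 − 20·log₁₀(64.4/4.7) = 65.0 − 22.74 = 42.26 dB.
Σ 10^(L/10) = 1.344e+08 → L_total = 10·log₁₀(1.344e+08) = 81.28 dB.

81 dB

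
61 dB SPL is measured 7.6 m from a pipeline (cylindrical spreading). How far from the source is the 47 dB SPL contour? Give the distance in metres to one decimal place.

For a line source L₁ − L₂ = 10·log₁₀(r₂/r₁), so r₂ = r₁·10^((L₁−L₂)/10).
r₂ = 7.6·10^((61−47)/10) = 7.6·10^(14.0/10) = 190.90 m.

190.9 m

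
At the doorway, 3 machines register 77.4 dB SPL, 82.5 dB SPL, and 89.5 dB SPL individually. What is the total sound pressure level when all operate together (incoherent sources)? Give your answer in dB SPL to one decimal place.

For uncorrelated sources the intensities add, so convert each level to linear form, sum, and take 10·log₁₀ of the total.
Σ 10^(L/10) = 10^(77.4/10) + 10^(82.5/10) + 10^(89.5/10) = 1.124e+09.
L_total = 10·log₁₀(1.124e+09) = 90.51 dB SPL.

90.5 dB SPL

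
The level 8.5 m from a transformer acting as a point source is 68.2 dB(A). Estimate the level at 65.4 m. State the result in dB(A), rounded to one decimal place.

50.5 dB(A)

For a point source, L₂ = L₁ − 20·log₁₀(r₂/r₁).
L₂ = 68.2 − 20·log₁₀(65.4/8.5) = 68.2 − 17.723 = 50.48 dB(A).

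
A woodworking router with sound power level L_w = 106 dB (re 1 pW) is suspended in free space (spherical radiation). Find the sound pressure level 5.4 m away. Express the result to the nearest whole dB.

Free-field spherical radiation: L_p = L_w − 10·log₁₀(4π·r²), r = 5.4 m.
4π·r² = 366.4 m², 10·log₁₀ of that is 25.640 dB.
L_p = 106 − 25.640 = 80.36 dB.

80 dB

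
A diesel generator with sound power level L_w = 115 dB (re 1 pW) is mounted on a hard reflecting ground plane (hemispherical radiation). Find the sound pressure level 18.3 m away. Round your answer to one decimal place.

The power spreads over a hemisphere of area 2π·r², so L_p = L_w − 10·log₁₀(2π·r²).
2π·r² = 2104 m², 10·log₁₀ of that is 33.231 dB.
L_p = 115 − 33.231 = 81.77 dB.

81.8 dB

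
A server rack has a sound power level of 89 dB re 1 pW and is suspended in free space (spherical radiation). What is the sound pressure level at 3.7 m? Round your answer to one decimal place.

Free-field spherical radiation: L_p = L_w − 10·log₁₀(4π·r²), r = 3.7 m.
4π·r² = 172 m², 10·log₁₀ of that is 22.356 dB.
L_p = 89 − 22.356 = 66.64 dB.

66.6 dB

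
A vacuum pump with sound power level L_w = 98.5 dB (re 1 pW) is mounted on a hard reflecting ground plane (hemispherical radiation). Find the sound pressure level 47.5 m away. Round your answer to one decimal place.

57.0 dB

Free-field hemispherical radiation: L_p = L_w − 10·log₁₀(2π·r²), r = 47.5 m.
2π·r² = 1.418e+04 m², 10·log₁₀ of that is 41.516 dB.
L_p = 98.5 − 41.516 = 56.98 dB.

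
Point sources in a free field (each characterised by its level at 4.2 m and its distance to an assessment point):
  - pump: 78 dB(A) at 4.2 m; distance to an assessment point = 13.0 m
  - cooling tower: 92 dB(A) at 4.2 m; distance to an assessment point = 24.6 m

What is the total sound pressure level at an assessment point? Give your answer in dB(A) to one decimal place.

77.2 dB(A)

Apply inverse-square spreading to bring every level to the receiver, then sum 10^(L/10).
pump: 78 − 20·log₁₀(13.0/4.2) = 78 − 9.81 = 68.19 dB(A).
cooling tower: 92 − 20·log₁₀(24.6/4.2) = 92 − 15.35 = 76.65 dB(A).
Σ 10^(L/10) = 5.278e+07 → L_total = 10·log₁₀(5.278e+07) = 77.23 dB(A).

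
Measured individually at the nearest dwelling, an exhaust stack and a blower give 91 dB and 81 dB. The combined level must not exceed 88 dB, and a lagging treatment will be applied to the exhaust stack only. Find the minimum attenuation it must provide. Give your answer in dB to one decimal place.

Fixed contribution from the other source: Σ 10^(L/10) = 10^(81/10) = 1.259e+08 (81.00 dB).
The limit corresponds to 10^(88/10) = 6.310e+08; subtracting the fixed part leaves 5.051e+08 for the exhaust stack, i.e. 87.03 dB.
So the exhaust stack must be reduced from 91 to 87.03 dB: IL = 3.97 dB.

4.0 dB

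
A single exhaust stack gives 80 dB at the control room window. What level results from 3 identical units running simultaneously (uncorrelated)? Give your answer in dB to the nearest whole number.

L_total = L₁ + 10·log₁₀ N for N identical incoherent sources.
L_total = 80 + 10·log₁₀(3) = 80 + 4.771 = 84.77 dB.

85 dB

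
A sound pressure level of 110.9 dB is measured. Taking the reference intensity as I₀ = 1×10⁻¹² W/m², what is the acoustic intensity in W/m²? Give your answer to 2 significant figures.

L = 10·log₁₀(I/I₀) ⇒ I = I₀·10^(L/10) = 10⁻¹² × 10^11.09.

0.12 W/m²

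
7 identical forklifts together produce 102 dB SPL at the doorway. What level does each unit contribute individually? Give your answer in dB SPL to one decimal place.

For N identical incoherent sources L_total = L₁ + 10·log₁₀ N, so L₁ = 102 − 10·log₁₀(7) = 102 − 8.451.

93.5 dB SPL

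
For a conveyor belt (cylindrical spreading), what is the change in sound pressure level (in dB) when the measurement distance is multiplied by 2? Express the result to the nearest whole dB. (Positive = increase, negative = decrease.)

-3 dB

Line-source spreading: ΔL = −10·log₁₀(r₂/r₁).
ΔL = −10·log₁₀(2) = -3.01 dB.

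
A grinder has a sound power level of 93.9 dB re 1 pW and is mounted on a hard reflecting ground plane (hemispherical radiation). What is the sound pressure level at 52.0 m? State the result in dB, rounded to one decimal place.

L_p = L_w − 10·log₁₀(2π·r²) with r = 52.0 m.
2π·r² = 1.699e+04 m², 10·log₁₀ of that is 42.302 dB.
L_p = 93.9 − 42.302 = 51.60 dB.

51.6 dB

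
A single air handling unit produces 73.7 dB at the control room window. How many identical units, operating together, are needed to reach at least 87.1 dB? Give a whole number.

The shortfall is 87.1 − 73.7 = 13.4 dB, and N units add 10·log₁₀ N, so need 10·log₁₀ N ≥ 13.4.
N ≥ 10^(13.4/10) = 21.878, so N = 22.

22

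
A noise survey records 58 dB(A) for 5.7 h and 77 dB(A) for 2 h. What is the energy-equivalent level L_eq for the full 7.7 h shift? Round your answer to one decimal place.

71.3 dB(A)

Weight each interval's intensity by its duration and average over T = 7.7 h:
Σ tᵢ·10^(Lᵢ/10) = 5.7·10^(58/10) + 2·10^(77/10) = 1.038e+08.
L_eq = 10·log₁₀(1.038e+08/7.7) = 71.30 dB(A).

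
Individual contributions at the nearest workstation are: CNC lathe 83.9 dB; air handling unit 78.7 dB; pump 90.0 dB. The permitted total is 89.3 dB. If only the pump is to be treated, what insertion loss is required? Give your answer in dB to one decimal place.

2.7 dB

Fixed contribution from the other sources: Σ 10^(L/10) = 10^(83.9/10) + 10^(78.7/10) = 3.196e+08 (85.05 dB).
To meet 89.3 dB overall, the treated pump may contribute at most 10^(89.3/10) − 3.196e+08 = 5.315e+08, i.e. 87.26 dB.
So the pump must be reduced from 90.0 to 87.26 dB: IL = 2.74 dB.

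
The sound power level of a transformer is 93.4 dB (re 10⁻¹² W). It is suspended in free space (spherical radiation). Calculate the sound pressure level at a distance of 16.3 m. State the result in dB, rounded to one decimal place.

Free-field spherical radiation: L_p = L_w − 10·log₁₀(4π·r²), r = 16.3 m.
4π·r² = 3339 m², 10·log₁₀ of that is 35.236 dB.
L_p = 93.4 − 35.236 = 58.16 dB.

58.2 dB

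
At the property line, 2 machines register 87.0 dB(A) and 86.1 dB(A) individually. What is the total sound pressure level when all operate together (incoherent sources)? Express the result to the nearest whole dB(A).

Incoherent sources combine by intensity addition: L_total = 10·log₁₀(Σ 10^(L_i/10)).
Σ 10^(L/10) = 10^(87.0/10) + 10^(86.1/10) = 9.086e+08.
L_total = 10·log₁₀(9.086e+08) = 89.58 dB(A).

90 dB(A)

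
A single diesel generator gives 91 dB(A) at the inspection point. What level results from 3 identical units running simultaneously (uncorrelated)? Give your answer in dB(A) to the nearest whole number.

L_total = L₁ + 10·log₁₀ N for N identical incoherent sources.
L_total = 91 + 10·log₁₀(3) = 91 + 4.771 = 95.77 dB(A).

96 dB(A)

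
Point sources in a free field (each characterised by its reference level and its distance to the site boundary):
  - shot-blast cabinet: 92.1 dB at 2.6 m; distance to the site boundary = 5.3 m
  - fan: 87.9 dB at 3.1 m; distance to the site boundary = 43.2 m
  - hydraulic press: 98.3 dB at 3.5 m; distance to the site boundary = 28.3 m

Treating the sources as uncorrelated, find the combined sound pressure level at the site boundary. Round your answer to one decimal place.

Apply inverse-square spreading to bring every level to the receiver, then sum 10^(L/10).
shot-blast cabinet: 92.1 − 20·log₁₀(5.3/2.6) = 92.1 − 6.19 = 85.91 dB.
fan: 87.9 − 20·log₁₀(43.2/3.1) = 87.9 − 22.88 = 65.02 dB.
hydraulic press: 98.3 − 20·log₁₀(28.3/3.5) = 98.3 − 18.15 = 80.15 dB.
Σ 10^(L/10) = 4.969e+08 → L_total = 10·log₁₀(4.969e+08) = 86.96 dB.

87.0 dB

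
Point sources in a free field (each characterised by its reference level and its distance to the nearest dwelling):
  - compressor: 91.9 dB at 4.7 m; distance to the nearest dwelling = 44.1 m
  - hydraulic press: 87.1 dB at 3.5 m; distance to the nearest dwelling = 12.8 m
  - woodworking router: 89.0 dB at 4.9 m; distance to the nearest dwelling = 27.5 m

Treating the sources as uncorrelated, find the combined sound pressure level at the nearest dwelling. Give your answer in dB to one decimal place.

79.1 dB

First find each source's level at the receiver (point-source: −20·log₁₀(r/r_ref)), then combine on an intensity basis.
compressor: 91.9 − 20·log₁₀(44.1/4.7) = 91.9 − 19.45 = 72.45 dB.
hydraulic press: 87.1 − 20·log₁₀(12.8/3.5) = 87.1 − 11.26 = 75.84 dB.
woodworking router: 89.0 − 20·log₁₀(27.5/4.9) = 89.0 − 14.98 = 74.02 dB.
Σ 10^(L/10) = 8.116e+07 → L_total = 10·log₁₀(8.116e+07) = 79.09 dB.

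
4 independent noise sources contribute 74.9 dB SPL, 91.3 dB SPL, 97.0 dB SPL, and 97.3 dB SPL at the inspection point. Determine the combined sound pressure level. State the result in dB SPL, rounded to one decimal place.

100.7 dB SPL

For uncorrelated sources the intensities add, so convert each level to linear form, sum, and take 10·log₁₀ of the total.
Σ 10^(L/10) = 10^(74.9/10) + 10^(91.3/10) + 10^(97.0/10) + 10^(97.3/10) = 1.176e+10.
L_total = 10·log₁₀(1.176e+10) = 100.70 dB SPL.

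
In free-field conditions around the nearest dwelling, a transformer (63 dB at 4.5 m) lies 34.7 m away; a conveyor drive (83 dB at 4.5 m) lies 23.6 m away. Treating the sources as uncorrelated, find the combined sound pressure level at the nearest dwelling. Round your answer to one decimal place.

Propagate each source to the receiver with L = L_ref − 20·log₁₀(r/r_ref), then add intensities.
transformer: 63 − 20·log₁₀(34.7/4.5) = 63 − 17.74 = 45.26 dB.
conveyor drive: 83 − 20·log₁₀(23.6/4.5) = 83 − 14.39 = 68.61 dB.
Σ 10^(L/10) = 7.288e+06 → L_total = 10·log₁₀(7.288e+06) = 68.63 dB.

68.6 dB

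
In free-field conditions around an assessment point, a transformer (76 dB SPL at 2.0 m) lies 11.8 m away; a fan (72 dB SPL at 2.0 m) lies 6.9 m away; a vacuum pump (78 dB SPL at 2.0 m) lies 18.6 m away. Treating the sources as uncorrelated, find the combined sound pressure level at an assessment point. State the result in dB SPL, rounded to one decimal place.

Apply inverse-square spreading to bring every level to the receiver, then sum 10^(L/10).
transformer: 76 − 20·log₁₀(11.8/2.0) = 76 − 15.42 = 60.58 dB SPL.
fan: 72 − 20·log₁₀(6.9/2.0) = 72 − 10.76 = 61.24 dB SPL.
vacuum pump: 78 − 20·log₁₀(18.6/2.0) = 78 − 19.37 = 58.63 dB SPL.
Σ 10^(L/10) = 3.205e+06 → L_total = 10·log₁₀(3.205e+06) = 65.06 dB SPL.

65.1 dB SPL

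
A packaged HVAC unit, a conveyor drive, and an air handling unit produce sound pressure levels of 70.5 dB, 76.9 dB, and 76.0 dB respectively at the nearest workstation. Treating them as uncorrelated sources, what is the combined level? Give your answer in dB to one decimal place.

For uncorrelated sources the intensities add, so convert each level to linear form, sum, and take 10·log₁₀ of the total.
Σ 10^(L/10) = 10^(70.5/10) + 10^(76.9/10) + 10^(76.0/10) = 1.000e+08.
L_total = 10·log₁₀(1.000e+08) = 80.00 dB.

80.0 dB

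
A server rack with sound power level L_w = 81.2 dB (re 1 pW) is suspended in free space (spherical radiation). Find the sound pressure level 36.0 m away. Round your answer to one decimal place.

39.1 dB

Free-field spherical radiation: L_p = L_w − 10·log₁₀(4π·r²), r = 36.0 m.
4π·r² = 1.629e+04 m², 10·log₁₀ of that is 42.118 dB.
L_p = 81.2 − 42.118 = 39.08 dB.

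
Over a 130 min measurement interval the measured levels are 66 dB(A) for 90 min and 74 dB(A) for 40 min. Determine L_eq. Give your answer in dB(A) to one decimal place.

70.2 dB(A)

Weight each interval's intensity by its duration and average over T = 130 min:
Σ tᵢ·10^(Lᵢ/10) = 90·10^(66/10) + 40·10^(74/10) = 1.363e+09.
L_eq = 10·log₁₀(1.363e+09/130) = 70.21 dB(A).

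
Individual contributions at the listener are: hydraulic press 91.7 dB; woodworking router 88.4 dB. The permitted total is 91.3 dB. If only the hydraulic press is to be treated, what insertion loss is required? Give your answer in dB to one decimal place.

3.5 dB

Fixed contribution from the other source: Σ 10^(L/10) = 10^(88.4/10) = 6.918e+08 (88.40 dB).
To meet 91.3 dB overall, the treated hydraulic press may contribute at most 10^(91.3/10) − 6.918e+08 = 6.571e+08, i.e. 88.18 dB.
Required insertion loss = 91.7 − 88.18 = 3.52 dB.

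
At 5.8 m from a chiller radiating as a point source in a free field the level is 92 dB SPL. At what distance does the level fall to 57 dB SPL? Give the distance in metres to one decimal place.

For a point source L₁ − L₂ = 20·log₁₀(r₂/r₁), so r₂ = r₁·10^((L₁−L₂)/20).
r₂ = 5.8·10^((92−57)/20) = 5.8·10^(35.0/20) = 326.16 m.

326.2 m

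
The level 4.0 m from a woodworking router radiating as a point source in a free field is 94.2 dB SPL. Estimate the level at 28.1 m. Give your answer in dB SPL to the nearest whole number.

77 dB SPL

Spherical spreading from a point source gives a 20·log₁₀(r₂/r₁) drop.
L₂ = 94.2 − 20·log₁₀(28.1/4.0) = 94.2 − 16.933 = 77.27 dB SPL.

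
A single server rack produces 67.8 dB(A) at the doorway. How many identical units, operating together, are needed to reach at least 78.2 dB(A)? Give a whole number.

11

Need L₁ + 10·log₁₀ N ≥ 78.2, i.e. log₁₀ N ≥ 1.04.
N ≥ 10^(10.4/10) = 10.965, so N = 11.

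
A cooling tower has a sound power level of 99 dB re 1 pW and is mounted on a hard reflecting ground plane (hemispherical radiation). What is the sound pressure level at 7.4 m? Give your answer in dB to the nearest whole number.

74 dB

Free-field hemispherical radiation: L_p = L_w − 10·log₁₀(2π·r²), r = 7.4 m.
2π·r² = 344.1 m², 10·log₁₀ of that is 25.366 dB.
L_p = 99 − 25.366 = 73.63 dB.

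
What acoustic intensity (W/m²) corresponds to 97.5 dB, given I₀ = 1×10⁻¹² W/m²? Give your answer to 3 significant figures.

0.00562 W/m²

I/I₀ = 10^(97.5/10) = 5.623e+09, so I = 5.623e+09 × 10⁻¹² W/m².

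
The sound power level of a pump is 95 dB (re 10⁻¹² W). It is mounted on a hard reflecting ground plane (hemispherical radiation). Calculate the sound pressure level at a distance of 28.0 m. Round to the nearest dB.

58 dB

The power spreads over a hemisphere of area 2π·r², so L_p = L_w − 10·log₁₀(2π·r²).
2π·r² = 4926 m², 10·log₁₀ of that is 36.925 dB.
L_p = 95 − 36.925 = 58.08 dB.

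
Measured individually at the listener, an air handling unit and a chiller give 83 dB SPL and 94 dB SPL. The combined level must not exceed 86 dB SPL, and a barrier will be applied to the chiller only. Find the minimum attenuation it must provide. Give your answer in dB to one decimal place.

11.0 dB

Everything except the chiller sums to 10^(83/10) = 1.995e+08 in linear terms, 83.00 dB SPL.
The limit corresponds to 10^(86/10) = 3.981e+08; subtracting the fixed part leaves 1.986e+08 for the chiller, i.e. 82.98 dB SPL.
Required insertion loss = 94 − 82.98 = 11.02 dB.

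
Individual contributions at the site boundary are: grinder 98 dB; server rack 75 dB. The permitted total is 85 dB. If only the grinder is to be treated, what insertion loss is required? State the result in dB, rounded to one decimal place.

The untreated sources together contribute 10^(75/10) = 3.162e+07, i.e. 75.00 dB.
The limit corresponds to 10^(85/10) = 3.162e+08; subtracting the fixed part leaves 2.846e+08 for the grinder, i.e. 84.54 dB.
Required insertion loss = 98 − 84.54 = 13.46 dB.

13.5 dB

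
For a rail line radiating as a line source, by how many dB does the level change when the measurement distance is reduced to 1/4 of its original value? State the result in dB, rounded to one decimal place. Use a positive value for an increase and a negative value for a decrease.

A line source loses 3 dB per doubling of distance; generally ΔL = −10·log₁₀(r₂/r₁).
ΔL = −10·log₁₀(0.25) = +6.02 dB.

+6.0 dB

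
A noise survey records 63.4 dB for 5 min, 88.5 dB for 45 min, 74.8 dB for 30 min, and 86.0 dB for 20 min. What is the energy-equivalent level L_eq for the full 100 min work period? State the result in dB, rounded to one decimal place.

L_eq = 10·log₁₀[(1/T)·Σ tᵢ·10^(Lᵢ/10)] with T = 100 min.
Σ tᵢ·10^(Lᵢ/10) = 5·10^(63.4/10) + 45·10^(88.5/10) + 30·10^(74.8/10) + 20·10^(86.0/10) = 4.074e+10.
L_eq = 10·log₁₀(4.074e+10/100) = 86.10 dB.

86.1 dB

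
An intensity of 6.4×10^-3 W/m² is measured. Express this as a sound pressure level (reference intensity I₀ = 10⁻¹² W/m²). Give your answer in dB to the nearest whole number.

98 dB

Dividing by I₀ shifts the exponent by 12: I/I₀ = 6.4×10^9.
L = 10·(0.8062 + 9) = 98.06 dB.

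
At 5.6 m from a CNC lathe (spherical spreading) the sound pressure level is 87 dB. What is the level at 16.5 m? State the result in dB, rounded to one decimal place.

For a point source, L₂ = L₁ − 20·log₁₀(r₂/r₁).
L₂ = 87 − 20·log₁₀(16.5/5.6) = 87 − 9.386 = 77.61 dB.

77.6 dB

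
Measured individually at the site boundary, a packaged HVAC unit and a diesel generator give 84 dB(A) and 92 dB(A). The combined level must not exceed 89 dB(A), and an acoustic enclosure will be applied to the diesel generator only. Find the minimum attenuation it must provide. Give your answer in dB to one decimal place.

Everything except the diesel generator sums to 10^(84/10) = 2.512e+08 in linear terms, 84.00 dB(A).
To meet 89 dB(A) overall, the treated diesel generator may contribute at most 10^(89/10) − 2.512e+08 = 5.431e+08, i.e. 87.35 dB(A).
Required insertion loss = 92 − 87.35 = 4.65 dB.

4.7 dB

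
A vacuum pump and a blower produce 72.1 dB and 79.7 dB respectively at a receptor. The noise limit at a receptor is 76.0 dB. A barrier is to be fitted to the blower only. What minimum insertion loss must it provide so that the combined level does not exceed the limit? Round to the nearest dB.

Everything except the blower sums to 10^(72.1/10) = 1.622e+07 in linear terms, 72.10 dB.
To meet 76.0 dB overall, the treated blower may contribute at most 10^(76.0/10) − 1.622e+07 = 2.359e+07, i.e. 73.73 dB.
So the blower must be reduced from 79.7 to 73.73 dB: IL = 5.97 dB.

6 dB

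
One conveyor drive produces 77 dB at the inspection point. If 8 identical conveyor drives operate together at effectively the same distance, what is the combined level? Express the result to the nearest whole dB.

With 8 equal, uncorrelated contributions the intensity is 8× that of one unit, giving a rise of 10·log₁₀ 8.
L_total = 77 + 10·log₁₀(8) = 77 + 9.031 = 86.03 dB.

86 dB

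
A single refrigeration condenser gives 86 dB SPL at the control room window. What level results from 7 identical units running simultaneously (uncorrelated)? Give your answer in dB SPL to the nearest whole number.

94 dB SPL

N identical incoherent sources raise the level by 10·log₁₀ N.
L_total = 86 + 10·log₁₀(7) = 86 + 8.451 = 94.45 dB SPL.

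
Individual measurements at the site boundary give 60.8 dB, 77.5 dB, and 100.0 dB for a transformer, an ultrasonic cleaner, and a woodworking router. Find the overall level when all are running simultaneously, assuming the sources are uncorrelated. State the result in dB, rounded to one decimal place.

100.0 dB

Incoherent sources combine by intensity addition: L_total = 10·log₁₀(Σ 10^(L_i/10)).
Σ 10^(L/10) = 10^(60.8/10) + 10^(77.5/10) + 10^(100.0/10) = 1.006e+10.
L_total = 10·log₁₀(1.006e+10) = 100.02 dB.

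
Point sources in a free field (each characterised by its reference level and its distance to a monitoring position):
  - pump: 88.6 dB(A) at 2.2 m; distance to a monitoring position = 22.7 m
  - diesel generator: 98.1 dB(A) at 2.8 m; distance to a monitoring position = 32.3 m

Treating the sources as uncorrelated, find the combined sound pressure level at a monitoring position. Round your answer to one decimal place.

Apply inverse-square spreading to bring every level to the receiver, then sum 10^(L/10).
pump: 88.6 − 20·log₁₀(22.7/2.2) = 88.6 − 20.27 = 68.33 dB(A).
diesel generator: 98.1 − 20·log₁₀(32.3/2.8) = 98.1 − 21.24 = 76.86 dB(A).
Σ 10^(L/10) = 5.532e+07 → L_total = 10·log₁₀(5.532e+07) = 77.43 dB(A).

77.4 dB(A)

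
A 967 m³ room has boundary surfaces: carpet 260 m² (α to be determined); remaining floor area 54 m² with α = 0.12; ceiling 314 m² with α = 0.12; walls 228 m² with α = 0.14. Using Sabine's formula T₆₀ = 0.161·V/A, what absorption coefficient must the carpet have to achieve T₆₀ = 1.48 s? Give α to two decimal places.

From T₆₀ = 0.161·V/A, the target T₆₀ = 1.48 s needs A = 0.161·967/1.48 = 105.19 m².
Absorption from the other surfaces = 54·0.12 + 314·0.12 + 228·0.14 = 76.08 m², so the carpet must supply 29.11 m² over 260 m².
α = 29.11/260 = 0.112.

0.11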